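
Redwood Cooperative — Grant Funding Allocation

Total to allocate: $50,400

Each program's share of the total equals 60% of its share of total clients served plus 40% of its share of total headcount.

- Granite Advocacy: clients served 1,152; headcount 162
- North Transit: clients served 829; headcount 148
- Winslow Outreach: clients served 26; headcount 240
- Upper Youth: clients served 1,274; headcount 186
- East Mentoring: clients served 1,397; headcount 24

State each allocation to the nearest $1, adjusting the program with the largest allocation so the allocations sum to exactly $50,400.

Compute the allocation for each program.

Clients served total 4,678; headcount total 760.
Blended shares (60% clients served + 40% headcount): Granite Advocacy 0.2330; North Transit 0.1842; Winslow Outreach 0.1297; Upper Youth 0.2613; East Mentoring 0.1918.
Raw shares: Granite Advocacy 11,744.14; North Transit 9,284.80; Winslow Outreach 6,534.39; Upper Youth 13,169.41; East Mentoring 9,667.26.
At nearest $1: Granite Advocacy $11,744; North Transit $9,285; Winslow Outreach $6,534; Upper Youth $13,169; East Mentoring $9,667. Sum = $50,399.
Difference $50,400 − $50,399 = +$1 applied to largest allocation (Upper Youth): Upper Youth becomes $13,170.

Granite Advocacy: $11,744 · North Transit: $9,285 · Winslow Outreach: $6,534 · Upper Youth: $13,170 · East Mentoring: $9,667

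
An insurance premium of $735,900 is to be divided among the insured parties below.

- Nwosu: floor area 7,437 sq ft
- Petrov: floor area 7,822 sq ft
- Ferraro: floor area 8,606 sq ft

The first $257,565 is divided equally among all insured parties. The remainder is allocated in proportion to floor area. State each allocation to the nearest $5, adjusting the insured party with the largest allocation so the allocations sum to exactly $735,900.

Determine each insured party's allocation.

First tranche $257,565 split equally: $85,855 each.
Remainder $478,335 by floor area (total 23,865): Nwosu 149,062.53 → $149,065; Petrov 156,779.23 → $156,780; Ferraro 172,493.23 → $172,495.
Rounding difference −$5 on remainder applied to Ferraro.
Totals: Nwosu $85,855 + $149,065 = $234,920; Petrov $85,855 + $156,780 = $242,635; Ferraro $85,855 + $172,490 = $258,345.

Nwosu: $234,920; Petrov: $242,635; Ferraro: $258,345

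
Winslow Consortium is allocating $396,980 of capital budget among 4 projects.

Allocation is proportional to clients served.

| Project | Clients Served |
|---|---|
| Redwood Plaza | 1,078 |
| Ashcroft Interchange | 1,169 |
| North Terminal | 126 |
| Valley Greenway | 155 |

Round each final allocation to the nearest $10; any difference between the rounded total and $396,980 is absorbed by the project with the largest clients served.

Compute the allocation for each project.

Redwood Plaza: $169,280 | Ashcroft Interchange: $183,570 | North Terminal: $19,790 | Valley Greenway: $24,340

Sum of clients served: 1,078 + 1,169 + 126 + 155 = 2,528.
Proportional shares: Redwood Plaza 169,281.82; Ashcroft Interchange 183,571.84; North Terminal 19,786.19; Valley Greenway 24,340.15.
After rounding ($10): Redwood Plaza $169,280; Ashcroft Interchange $183,570; North Terminal $19,790; Valley Greenway $24,340. Sum = $396,980.
Sum already equals the total — no adjustment.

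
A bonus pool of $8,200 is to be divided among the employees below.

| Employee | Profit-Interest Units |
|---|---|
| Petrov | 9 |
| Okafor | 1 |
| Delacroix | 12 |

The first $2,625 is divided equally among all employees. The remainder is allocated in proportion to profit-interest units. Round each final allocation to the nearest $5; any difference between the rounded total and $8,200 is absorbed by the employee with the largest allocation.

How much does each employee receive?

Equal tier: $2,625 ÷ 3 = $875 apiece.
Remainder $5,575 by profit-interest units (total 22): Petrov 2,280.68 → $2,280; Okafor 253.41 → $255; Delacroix 3,040.91 → $3,040.
Totals: Petrov $875 + $2,280 = $3,155; Okafor $875 + $255 = $1,130; Delacroix $875 + $3,040 = $3,915.

Petrov: $3,155 | Okafor: $1,130 | Delacroix: $3,915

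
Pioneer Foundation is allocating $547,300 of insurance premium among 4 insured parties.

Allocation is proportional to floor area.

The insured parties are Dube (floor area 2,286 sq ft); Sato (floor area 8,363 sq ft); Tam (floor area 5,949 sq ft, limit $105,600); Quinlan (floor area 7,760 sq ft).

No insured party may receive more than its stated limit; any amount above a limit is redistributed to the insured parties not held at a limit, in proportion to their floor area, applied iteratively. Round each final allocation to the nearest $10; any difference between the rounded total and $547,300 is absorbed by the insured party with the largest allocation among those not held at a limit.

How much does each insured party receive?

Floor area total: 24,358.
Unconstrained shares: Dube 51,364.14; Sato 187,908.28; Tam 133,668.10; Quinlan 174,359.47.
Held at cap: Tam ($105,600); balance $441,700 reallocated over remaining floor area 18,409.
Remaining shares: Dube 54,849.60 → $54,850; Sato 200,659.30 → $200,660; Quinlan 186,191.10 → $186,190.

Dube: $54,850; Sato: $200,660; Tam: $105,600; Quinlan: $186,190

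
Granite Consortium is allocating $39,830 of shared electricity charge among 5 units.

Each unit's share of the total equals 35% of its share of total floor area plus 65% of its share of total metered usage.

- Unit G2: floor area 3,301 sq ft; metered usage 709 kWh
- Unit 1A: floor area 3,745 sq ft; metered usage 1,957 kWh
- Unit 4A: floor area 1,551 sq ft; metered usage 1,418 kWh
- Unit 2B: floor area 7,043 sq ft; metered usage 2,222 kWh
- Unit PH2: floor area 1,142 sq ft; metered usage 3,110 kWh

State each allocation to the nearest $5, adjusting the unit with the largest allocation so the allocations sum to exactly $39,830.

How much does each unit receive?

Totals — floor area 16,782, metered usage 9,416.
Composite weights (35% floor area + 65% metered usage): Unit G2 0.1178; Unit 1A 0.2132; Unit 4A 0.1302; Unit 2B 0.3003; Unit PH2 0.2385.
Unrounded shares: Unit G2 4,691.49; Unit 1A 8,491.72; Unit 4A 5,187.21; Unit 2B 11,959.93; Unit PH2 9,499.65.
At nearest $5: Unit G2 $4,690; Unit 1A $8,490; Unit 4A $5,185; Unit 2B $11,960; Unit PH2 $9,500. Sum = $39,825.
Difference $39,830 − $39,825 = +$5 applied to largest allocation (Unit 2B): Unit 2B becomes $11,965.

Unit G2: $4,690 | Unit 1A: $8,490 | Unit 4A: $5,185 | Unit 2B: $11,965 | Unit PH2: $9,500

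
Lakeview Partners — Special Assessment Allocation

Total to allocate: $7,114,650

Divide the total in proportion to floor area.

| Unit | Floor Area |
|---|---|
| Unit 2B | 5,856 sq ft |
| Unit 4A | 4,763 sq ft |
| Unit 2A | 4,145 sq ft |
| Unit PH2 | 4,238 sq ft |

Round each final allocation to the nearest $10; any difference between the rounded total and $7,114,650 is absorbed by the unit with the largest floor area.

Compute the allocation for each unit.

Unit 2B: $2,192,590 · Unit 4A: $1,783,340 · Unit 2A: $1,551,950 · Unit PH2: $1,586,770

Sum of floor area: 19,002.
Proportional shares: Unit 2B 5,856/19,002 × $7,114,650 = 2,192,579.22; Unit 4A 4,763/19,002 × $7,114,650 = 1,783,342.70; Unit 2A 4,145/19,002 × $7,114,650 = 1,551,953.70; Unit PH2 4,238/19,002 × $7,114,650 = 1,586,774.38.
At nearest $10: Unit 2B $2,192,580; Unit 4A $1,783,340; Unit 2A $1,551,950; Unit PH2 $1,586,770. Sum = $7,114,640.
Difference $7,114,650 − $7,114,640 = +$10 applied to largest floor area (Unit 2B): Unit 2B becomes $2,192,590.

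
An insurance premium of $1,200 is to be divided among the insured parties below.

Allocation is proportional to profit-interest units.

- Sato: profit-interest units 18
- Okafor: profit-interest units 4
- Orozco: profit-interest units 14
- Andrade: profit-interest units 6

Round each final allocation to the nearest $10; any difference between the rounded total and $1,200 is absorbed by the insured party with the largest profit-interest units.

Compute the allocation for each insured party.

Sum of profit-interest units: 42.
Pro-rata amounts: Sato 18/42 × $1,200 = 514.29; Okafor 4/42 × $1,200 = 114.29; Orozco 14/42 × $1,200 = 400.00; Andrade 6/42 × $1,200 = 171.43.
After rounding ($10): Sato $510; Okafor $110; Orozco $400; Andrade $170. Sum = $1,190.
Difference $1,200 − $1,190 = +$10 applied to largest profit-interest units (Sato): Sato becomes $520.

Sato: $520 | Okafor: $110 | Orozco: $400 | Andrade: $170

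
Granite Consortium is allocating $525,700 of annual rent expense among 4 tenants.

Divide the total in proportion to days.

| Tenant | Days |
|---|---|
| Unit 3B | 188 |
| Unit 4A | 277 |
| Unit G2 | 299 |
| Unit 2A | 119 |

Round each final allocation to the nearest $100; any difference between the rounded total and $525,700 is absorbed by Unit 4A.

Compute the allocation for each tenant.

Days total: 883.
Unrounded shares: Unit 3B 188/883 × $525,700 = 111,927.07; Unit 4A 277/883 × $525,700 = 164,913.82; Unit G2 299/883 × $525,700 = 178,011.66; Unit 2A 119/883 × $525,700 = 70,847.45.
After rounding ($100): Unit 3B $111,900; Unit 4A $164,900; Unit G2 $178,000; Unit 2A $70,800. Sum = $525,600.
Difference $525,700 − $525,600 = +$100 applied to Unit 4A: Unit 4A becomes $165,000.

Unit 3B: $111,900; Unit 4A: $165,000; Unit G2: $178,000; Unit 2A: $70,800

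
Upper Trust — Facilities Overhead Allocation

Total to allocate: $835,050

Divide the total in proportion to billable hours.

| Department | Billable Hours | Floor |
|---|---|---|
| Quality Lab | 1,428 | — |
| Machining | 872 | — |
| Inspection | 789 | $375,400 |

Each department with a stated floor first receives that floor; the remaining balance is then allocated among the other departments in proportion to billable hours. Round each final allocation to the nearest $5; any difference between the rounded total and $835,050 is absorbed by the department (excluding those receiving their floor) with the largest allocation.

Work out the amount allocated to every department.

Quality Lab: $285,385 · Machining: $174,265 · Inspection: $375,400

Guaranteed amounts: Inspection $375,400. Residual $459,650.
Residual split over remaining billable hours 2,300: Quality Lab 285,382.70 → $285,385; Machining 174,267.30 → $174,265.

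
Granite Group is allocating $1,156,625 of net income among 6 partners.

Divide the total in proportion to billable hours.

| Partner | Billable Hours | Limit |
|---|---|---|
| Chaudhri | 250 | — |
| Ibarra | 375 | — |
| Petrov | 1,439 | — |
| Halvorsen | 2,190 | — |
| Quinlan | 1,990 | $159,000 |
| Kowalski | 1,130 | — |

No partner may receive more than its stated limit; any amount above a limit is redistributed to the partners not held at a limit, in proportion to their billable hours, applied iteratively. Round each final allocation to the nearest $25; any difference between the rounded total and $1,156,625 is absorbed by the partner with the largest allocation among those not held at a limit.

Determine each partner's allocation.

Billable hours total: 7,374.
Unconstrained shares: Chaudhri 39,212.94; Ibarra 58,819.42; Petrov 225,709.71; Halvorsen 343,505.39; Quinlan 312,135.04; Kowalski 177,242.51.
Capped: Quinlan ($159,000); remaining pool $997,625 reallocated over remaining billable hours 5,384.
Remaining shares: Chaudhri 46,323.60 → $46,325; Ibarra 69,485.40 → $69,475; Petrov 266,638.63 → $266,650; Halvorsen 405,794.72 → $405,800; Kowalski 209,382.66 → $209,375.

Chaudhri: $46,325; Ibarra: $69,475; Petrov: $266,650; Halvorsen: $405,800; Quinlan: $159,000; Kowalski: $209,375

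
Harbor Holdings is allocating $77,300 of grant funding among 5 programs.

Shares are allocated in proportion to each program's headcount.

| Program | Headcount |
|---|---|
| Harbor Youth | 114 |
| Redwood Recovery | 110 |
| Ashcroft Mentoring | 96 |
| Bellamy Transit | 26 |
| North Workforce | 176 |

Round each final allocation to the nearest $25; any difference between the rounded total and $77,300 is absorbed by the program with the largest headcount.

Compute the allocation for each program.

Combined headcount = 114 + 110 + 96 + 26 + 176 = 522.
Unrounded shares: Harbor Youth 16,881.61; Redwood Recovery 16,289.27; Ashcroft Mentoring 14,216.09; Bellamy Transit 3,850.19; North Workforce 26,062.84.
At nearest $25: Harbor Youth $16,875; Redwood Recovery $16,300; Ashcroft Mentoring $14,225; Bellamy Transit $3,850; North Workforce $26,075. Sum = $77,325.
Difference $77,300 − $77,325 = −$25 applied to largest headcount (North Workforce): North Workforce becomes $26,050.

Harbor Youth: $16,875 | Redwood Recovery: $16,300 | Ashcroft Mentoring: $14,225 | Bellamy Transit: $3,850 | North Workforce: $26,050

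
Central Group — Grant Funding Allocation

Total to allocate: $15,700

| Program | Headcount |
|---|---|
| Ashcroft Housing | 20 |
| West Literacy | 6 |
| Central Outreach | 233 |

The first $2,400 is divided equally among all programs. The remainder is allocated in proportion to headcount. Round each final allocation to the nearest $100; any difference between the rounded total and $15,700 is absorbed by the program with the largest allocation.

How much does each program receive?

$2,400 shared equally gives $800 per program.
Remainder $13,300 by headcount (total 259): Ashcroft Housing 1,027.03 → $1,000; West Literacy 308.11 → $300; Central Outreach 11,964.86 → $12,000.
Totals: Ashcroft Housing $800 + $1,000 = $1,800; West Literacy $800 + $300 = $1,100; Central Outreach $800 + $12,000 = $12,800.

Ashcroft Housing: $1,800 | West Literacy: $1,100 | Central Outreach: $12,800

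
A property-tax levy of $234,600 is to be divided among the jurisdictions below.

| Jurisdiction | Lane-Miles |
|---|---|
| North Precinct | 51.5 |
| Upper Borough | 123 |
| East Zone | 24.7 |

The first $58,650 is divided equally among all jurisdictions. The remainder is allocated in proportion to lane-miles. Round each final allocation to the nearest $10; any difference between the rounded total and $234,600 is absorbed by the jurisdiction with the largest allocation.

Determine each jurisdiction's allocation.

Equal tier: $58,650 ÷ 3 = $19,550 apiece.
Remainder $175,950 by lane-miles (total 199.2): North Precinct 45,489.08 → $45,490; Upper Borough 108,643.83 → $108,640; East Zone 21,817.09 → $21,820.
Totals: North Precinct $19,550 + $45,490 = $65,040; Upper Borough $19,550 + $108,640 = $128,190; East Zone $19,550 + $21,820 = $41,370.

North Precinct: $65,040 · Upper Borough: $128,190 · East Zone: $41,370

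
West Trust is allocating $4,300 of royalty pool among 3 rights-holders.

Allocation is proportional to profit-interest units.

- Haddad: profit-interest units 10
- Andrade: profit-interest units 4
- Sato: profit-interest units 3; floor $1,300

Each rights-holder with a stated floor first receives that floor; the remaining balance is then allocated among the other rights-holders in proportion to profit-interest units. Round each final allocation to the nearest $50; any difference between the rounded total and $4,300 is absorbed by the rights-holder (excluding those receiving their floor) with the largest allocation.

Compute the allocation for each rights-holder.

Guaranteed amounts: Sato $1,300. Balance $3,000.
Balance split over remaining profit-interest units 14: Haddad 2,142.86 → $2,150; Andrade 857.14 → $850.

Haddad: $2,150; Andrade: $850; Sato: $1,300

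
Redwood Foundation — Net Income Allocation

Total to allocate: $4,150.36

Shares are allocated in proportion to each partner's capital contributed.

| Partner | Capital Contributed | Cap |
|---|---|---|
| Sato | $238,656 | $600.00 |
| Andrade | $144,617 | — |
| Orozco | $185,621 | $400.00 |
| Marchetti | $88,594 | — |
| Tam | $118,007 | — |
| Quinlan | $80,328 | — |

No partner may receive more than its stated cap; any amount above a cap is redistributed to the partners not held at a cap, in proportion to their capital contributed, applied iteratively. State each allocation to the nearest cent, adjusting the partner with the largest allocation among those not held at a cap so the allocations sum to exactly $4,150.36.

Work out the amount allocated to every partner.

Sato: $600.00 | Andrade: $1,055.73 | Orozco: $400.00 | Marchetti: $646.75 | Tam: $861.47 | Quinlan: $586.41

Combined capital contributed = 855,823.
Proportional shares (ignoring caps): Sato 1,157.3752; Andrade 701.3280; Orozco 900.1791; Marchetti 429.6414; Tam 572.2813; Quinlan 389.55499.
Capped: Sato ($600.00), Orozco ($400.00); remaining pool $3,150.36 reallocated over remaining capital contributed 431,546.
Shares after redistribution: Andrade 1,055.7290 → $1,055.73; Marchetti 646.7514 → $646.75; Tam 861.4714 → $861.47; Quinlan 586.4082 → $586.41.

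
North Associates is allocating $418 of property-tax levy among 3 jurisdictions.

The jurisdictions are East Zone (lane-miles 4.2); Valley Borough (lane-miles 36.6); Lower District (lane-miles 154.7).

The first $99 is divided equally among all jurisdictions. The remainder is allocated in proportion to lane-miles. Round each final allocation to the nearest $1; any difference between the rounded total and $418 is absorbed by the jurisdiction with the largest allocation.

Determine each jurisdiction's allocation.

East Zone: $40 | Valley Borough: $93 | Lower District: $285

First tranche $99 split equally: $33 each.
Remainder $319 by lane-miles (total 195.5): East Zone 6.85 → $7; Valley Borough 59.72 → $60; Lower District 252.43 → $252.
Totals: East Zone $33 + $7 = $40; Valley Borough $33 + $60 = $93; Lower District $33 + $252 = $285.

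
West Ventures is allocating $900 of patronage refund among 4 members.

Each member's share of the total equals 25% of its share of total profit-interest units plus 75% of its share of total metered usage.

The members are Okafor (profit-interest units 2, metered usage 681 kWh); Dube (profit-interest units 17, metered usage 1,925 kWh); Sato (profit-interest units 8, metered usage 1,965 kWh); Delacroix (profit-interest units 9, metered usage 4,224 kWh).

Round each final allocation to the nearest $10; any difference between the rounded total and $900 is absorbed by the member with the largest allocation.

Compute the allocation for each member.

Totals — profit-interest units 36, metered usage 8,795.
Combined weights (25% profit-interest units + 75% metered usage): Okafor 0.0720; Dube 0.2822; Sato 0.2231; Delacroix 0.4227.
Raw shares: Okafor 64.77; Dube 253.99; Sato 200.81; Delacroix 380.43.
Rounded to nearest $10: Okafor $60; Dube $250; Sato $200; Delacroix $380. Sum = $890.
Difference $900 − $890 = +$10 applied to largest allocation (Delacroix): Delacroix becomes $390.

Okafor: $60; Dube: $250; Sato: $200; Delacroix: $390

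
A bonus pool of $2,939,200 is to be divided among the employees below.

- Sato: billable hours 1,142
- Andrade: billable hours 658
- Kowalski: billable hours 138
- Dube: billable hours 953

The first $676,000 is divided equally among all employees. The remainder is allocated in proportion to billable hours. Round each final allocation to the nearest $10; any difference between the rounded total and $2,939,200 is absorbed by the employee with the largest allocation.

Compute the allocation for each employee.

Sato: $1,063,010; Andrade: $684,110; Kowalski: $277,030; Dube: $915,050

Equal tier: $676,000 ÷ 4 = $169,000 apiece.
Remainder $2,263,200 by billable hours (total 2,891): Sato 894,007.06 → $894,010; Andrade 515,110.90 → $515,110; Kowalski 108,032.38 → $108,030; Dube 746,049.67 → $746,050.
Totals: Sato $169,000 + $894,010 = $1,063,010; Andrade $169,000 + $515,110 = $684,110; Kowalski $169,000 + $108,030 = $277,030; Dube $169,000 + $746,050 = $915,050.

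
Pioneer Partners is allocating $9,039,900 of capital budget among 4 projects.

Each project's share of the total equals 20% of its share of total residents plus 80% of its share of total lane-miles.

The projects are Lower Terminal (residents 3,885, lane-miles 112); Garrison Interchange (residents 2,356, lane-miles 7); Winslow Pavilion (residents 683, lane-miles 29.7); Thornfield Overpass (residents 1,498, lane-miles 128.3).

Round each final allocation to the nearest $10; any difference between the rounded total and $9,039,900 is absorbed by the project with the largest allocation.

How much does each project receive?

Lower Terminal: $3,758,100; Garrison Interchange: $688,530; Winslow Pavilion: $922,030; Thornfield Overpass: $3,671,240

Residents total 8,422; lane-miles total 277.
Composite weights (20% residents + 80% lane-miles): Lower Terminal 0.4157; Garrison Interchange 0.0762; Winslow Pavilion 0.1020; Thornfield Overpass 0.4061.
Raw shares: Lower Terminal 3,758,104.06; Garrison Interchange 688,526.81; Winslow Pavilion 922,030.01; Thornfield Overpass 3,671,239.12.
Rounded to nearest $10: Lower Terminal $3,758,100; Garrison Interchange $688,530; Winslow Pavilion $922,030; Thornfield Overpass $3,671,240. Sum = $9,039,900.
No rounding difference to absorb.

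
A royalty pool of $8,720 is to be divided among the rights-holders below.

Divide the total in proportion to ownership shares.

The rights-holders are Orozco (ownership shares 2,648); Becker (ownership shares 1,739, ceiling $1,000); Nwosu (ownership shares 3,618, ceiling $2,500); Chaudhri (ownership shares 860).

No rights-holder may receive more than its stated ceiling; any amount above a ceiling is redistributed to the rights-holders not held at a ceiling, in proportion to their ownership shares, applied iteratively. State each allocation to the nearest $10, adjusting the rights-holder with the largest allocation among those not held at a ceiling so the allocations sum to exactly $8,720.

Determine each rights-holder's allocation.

Orozco: $3,940 | Becker: $1,000 | Nwosu: $2,500 | Chaudhri: $1,280

Ownership shares total: 8,865.
Proportional shares (ignoring caps): Orozco 2,604.69; Becker 1,710.56; Nwosu 3,558.82; Chaudhri 845.93.
Cap binds for Becker ($1,000), Nwosu ($2,500); residual $5,220 reallocated over remaining ownership shares 3,508.
Redistributed shares: Orozco 3,940.30 → $3,940; Chaudhri 1,279.70 → $1,280.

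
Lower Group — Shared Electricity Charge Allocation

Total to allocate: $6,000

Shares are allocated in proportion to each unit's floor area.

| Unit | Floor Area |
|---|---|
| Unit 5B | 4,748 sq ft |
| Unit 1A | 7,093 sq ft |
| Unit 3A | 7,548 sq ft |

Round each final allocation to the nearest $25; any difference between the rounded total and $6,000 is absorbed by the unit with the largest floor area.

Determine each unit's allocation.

Unit 5B: $1,475 · Unit 1A: $2,200 · Unit 3A: $2,325

Floor area total: 4,748 + 7,093 + 7,548 = 19,389.
Pro-rata amounts: Unit 5B 1,469.29; Unit 1A 2,194.96; Unit 3A 2,335.76.
Rounded to nearest $25: Unit 5B $1,475; Unit 1A $2,200; Unit 3A $2,325. Sum = $6,000.
Sum already equals the total — no adjustment.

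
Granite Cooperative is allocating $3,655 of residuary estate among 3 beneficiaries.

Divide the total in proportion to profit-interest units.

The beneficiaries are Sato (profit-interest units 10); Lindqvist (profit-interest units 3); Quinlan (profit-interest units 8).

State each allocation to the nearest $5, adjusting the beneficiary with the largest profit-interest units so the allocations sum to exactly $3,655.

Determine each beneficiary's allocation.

Combined profit-interest units = 21.
Unrounded shares: Sato 10/21 × $3,655 = 1,740.48; Lindqvist 3/21 × $3,655 = 522.14; Quinlan 8/21 × $3,655 = 1,392.38.
At nearest $5: Sato $1,740; Lindqvist $520; Quinlan $1,390. Sum = $3,650.
Difference $3,655 − $3,650 = +$5 applied to largest profit-interest units (Sato): Sato becomes $1,745.

Sato: $1,745 | Lindqvist: $520 | Quinlan: $1,390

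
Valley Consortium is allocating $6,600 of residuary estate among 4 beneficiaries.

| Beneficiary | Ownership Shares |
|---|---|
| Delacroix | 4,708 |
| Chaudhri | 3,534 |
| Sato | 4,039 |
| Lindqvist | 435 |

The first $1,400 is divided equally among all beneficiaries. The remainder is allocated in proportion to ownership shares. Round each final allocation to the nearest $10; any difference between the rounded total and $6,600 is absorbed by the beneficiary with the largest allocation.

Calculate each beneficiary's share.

Equal tier: $1,400 ÷ 4 = $350 apiece.
Remainder $5,200 by ownership shares (total 12,716): Delacroix 1,925.26 → $1,930; Chaudhri 1,445.17 → $1,450; Sato 1,651.68 → $1,650; Lindqvist 177.89 → $180.
Rounding difference −$10 on remainder applied to Delacroix.
Totals: Delacroix $350 + $1,920 = $2,270; Chaudhri $350 + $1,450 = $1,800; Sato $350 + $1,650 = $2,000; Lindqvist $350 + $180 = $530.

Delacroix: $2,270 · Chaudhri: $1,800 · Sato: $2,000 · Lindqvist: $530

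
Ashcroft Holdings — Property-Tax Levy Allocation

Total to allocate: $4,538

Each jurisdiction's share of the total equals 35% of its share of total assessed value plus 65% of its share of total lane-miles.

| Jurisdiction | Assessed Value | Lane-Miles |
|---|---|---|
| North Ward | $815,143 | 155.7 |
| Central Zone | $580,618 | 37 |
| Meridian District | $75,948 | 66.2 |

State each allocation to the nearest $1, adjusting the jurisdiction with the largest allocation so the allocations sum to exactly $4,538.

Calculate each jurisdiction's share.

Totals — assessed value 1,471,709, lane-miles 258.9.
Combined weights (35% assessed value + 65% lane-miles): North Ward 0.5848; Central Zone 0.2310; Meridian District 0.1843.
Proportional shares: North Ward 2,653.64; Central Zone 1,048.16; Meridian District 836.19.
At nearest $1: North Ward $2,654; Central Zone $1,048; Meridian District $836. Sum = $4,538.
Sum already equals the total — no adjustment.

North Ward: $2,654 · Central Zone: $1,048 · Meridian District: $836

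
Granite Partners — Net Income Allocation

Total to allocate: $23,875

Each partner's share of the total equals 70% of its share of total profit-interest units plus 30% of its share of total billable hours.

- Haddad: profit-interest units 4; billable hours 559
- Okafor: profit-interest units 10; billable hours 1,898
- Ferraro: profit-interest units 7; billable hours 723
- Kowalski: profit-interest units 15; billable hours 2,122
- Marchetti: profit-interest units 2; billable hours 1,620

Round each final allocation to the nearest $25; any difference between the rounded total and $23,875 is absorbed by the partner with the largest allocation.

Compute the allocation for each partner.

Haddad: $2,350 | Okafor: $6,350 | Ferraro: $3,825 | Kowalski: $8,800 | Marchetti: $2,550

Totals — profit-interest units 38, billable hours 6,922.
Combined weights (70% profit-interest units + 30% billable hours): Haddad 0.0979; Okafor 0.2665; Ferraro 0.1603; Kowalski 0.3683; Marchetti 0.1071.
Raw shares: Haddad 2,337.63; Okafor 6,361.97; Ferraro 3,826.74; Kowalski 8,792.77; Marchetti 2,555.89.
At nearest $25: Haddad $2,350; Okafor $6,350; Ferraro $3,825; Kowalski $8,800; Marchetti $2,550. Sum = $23,875.
Rounded total matches; no reconciliation needed.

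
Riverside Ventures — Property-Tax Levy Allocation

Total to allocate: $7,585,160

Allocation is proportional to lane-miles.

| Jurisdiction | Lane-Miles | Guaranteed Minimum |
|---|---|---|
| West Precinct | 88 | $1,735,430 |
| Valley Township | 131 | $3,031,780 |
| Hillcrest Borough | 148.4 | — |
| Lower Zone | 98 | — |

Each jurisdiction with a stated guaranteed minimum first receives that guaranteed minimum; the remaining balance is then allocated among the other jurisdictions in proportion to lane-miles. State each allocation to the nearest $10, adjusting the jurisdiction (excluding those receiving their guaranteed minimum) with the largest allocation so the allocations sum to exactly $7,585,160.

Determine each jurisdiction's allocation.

Minimums first: West Precinct $1,735,430; Valley Township $3,031,780. Remaining pool $2,817,950.
Remaining pool split over remaining lane-miles 246.4: Hillcrest Borough 1,697,174.43 → $1,697,170; Lower Zone 1,120,775.57 → $1,120,780.

West Precinct: $1,735,430; Valley Township: $3,031,780; Hillcrest Borough: $1,697,170; Lower Zone: $1,120,780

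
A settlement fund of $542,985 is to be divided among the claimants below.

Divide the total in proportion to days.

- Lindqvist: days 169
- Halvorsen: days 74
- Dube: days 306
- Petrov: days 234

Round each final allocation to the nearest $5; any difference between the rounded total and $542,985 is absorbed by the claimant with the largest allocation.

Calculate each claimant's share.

Days total: 783.
Raw shares: Lindqvist 169/783 × $542,985 = 117,196.00; Halvorsen 74/783 × $542,985 = 51,316.59; Dube 306/783 × $542,985 = 212,201.03; Petrov 234/783 × $542,985 = 162,271.38.
After rounding ($5): Lindqvist $117,195; Halvorsen $51,315; Dube $212,200; Petrov $162,270. Sum = $542,980.
Difference $542,985 − $542,980 = +$5 applied to largest allocation (Dube): Dube becomes $212,205.

Lindqvist: $117,195; Halvorsen: $51,315; Dube: $212,205; Petrov: $162,270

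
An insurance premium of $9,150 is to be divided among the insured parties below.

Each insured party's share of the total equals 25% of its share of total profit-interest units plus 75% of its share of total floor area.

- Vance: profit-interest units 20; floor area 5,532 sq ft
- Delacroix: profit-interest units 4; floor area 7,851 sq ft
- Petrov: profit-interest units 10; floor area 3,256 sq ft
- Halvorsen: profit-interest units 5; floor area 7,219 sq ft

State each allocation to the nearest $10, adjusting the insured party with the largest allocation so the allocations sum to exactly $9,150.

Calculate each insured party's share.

Totals — profit-interest units 39, floor area 23,858.
Combined weights (25% profit-interest units + 75% floor area): Vance 0.3021; Delacroix 0.2724; Petrov 0.1665; Halvorsen 0.2590.
Pro-rata amounts: Vance 2,764.30; Delacroix 2,492.87; Petrov 1,523.09; Halvorsen 2,369.74.
At nearest $10: Vance $2,760; Delacroix $2,490; Petrov $1,520; Halvorsen $2,370. Sum = $9,140.
Difference $9,150 − $9,140 = +$10 applied to largest allocation (Vance): Vance becomes $2,770.

Vance: $2,770; Delacroix: $2,490; Petrov: $1,520; Halvorsen: $2,370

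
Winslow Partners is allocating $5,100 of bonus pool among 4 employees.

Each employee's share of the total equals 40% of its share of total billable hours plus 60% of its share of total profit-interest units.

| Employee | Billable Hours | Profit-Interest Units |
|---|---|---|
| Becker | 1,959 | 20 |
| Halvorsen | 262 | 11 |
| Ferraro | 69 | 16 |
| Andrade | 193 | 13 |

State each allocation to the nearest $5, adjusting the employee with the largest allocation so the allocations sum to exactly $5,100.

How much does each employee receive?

Becker: $2,630 · Halvorsen: $775 · Ferraro: $875 · Andrade: $820

Billable hours total 2,483; profit-interest units total 60.
Combined weights (40% billable hours + 60% profit-interest units): Becker 0.5156; Halvorsen 0.1522; Ferraro 0.1711; Andrade 0.1611.
Unrounded shares: Becker 2,629.49; Halvorsen 776.26; Ferraro 872.69; Andrade 821.57.
After rounding ($5): Becker $2,630; Halvorsen $775; Ferraro $875; Andrade $820. Sum = $5,100.
Sum already equals the total — no adjustment.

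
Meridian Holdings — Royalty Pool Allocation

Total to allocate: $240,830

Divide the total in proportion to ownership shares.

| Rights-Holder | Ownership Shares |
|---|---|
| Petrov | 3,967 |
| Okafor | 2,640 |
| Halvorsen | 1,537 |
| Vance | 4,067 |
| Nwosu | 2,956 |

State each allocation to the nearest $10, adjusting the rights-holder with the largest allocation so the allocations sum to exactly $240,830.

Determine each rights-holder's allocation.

Combined ownership shares = 15,167.
Raw shares: Petrov 3,967/15,167 × $240,830 = 62,990.22; Okafor 2,640/15,167 × $240,830 = 41,919.38; Halvorsen 1,537/15,167 × $240,830 = 24,405.33; Vance 4,067/15,167 × $240,830 = 64,578.07; Nwosu 2,956/15,167 × $240,830 = 46,937.00.
Rounded to nearest $10: Petrov $62,990; Okafor $41,920; Halvorsen $24,410; Vance $64,580; Nwosu $46,940. Sum = $240,840.
Difference $240,830 − $240,840 = −$10 applied to largest allocation (Vance): Vance becomes $64,570.

Petrov: $62,990 | Okafor: $41,920 | Halvorsen: $24,410 | Vance: $64,570 | Nwosu: $46,940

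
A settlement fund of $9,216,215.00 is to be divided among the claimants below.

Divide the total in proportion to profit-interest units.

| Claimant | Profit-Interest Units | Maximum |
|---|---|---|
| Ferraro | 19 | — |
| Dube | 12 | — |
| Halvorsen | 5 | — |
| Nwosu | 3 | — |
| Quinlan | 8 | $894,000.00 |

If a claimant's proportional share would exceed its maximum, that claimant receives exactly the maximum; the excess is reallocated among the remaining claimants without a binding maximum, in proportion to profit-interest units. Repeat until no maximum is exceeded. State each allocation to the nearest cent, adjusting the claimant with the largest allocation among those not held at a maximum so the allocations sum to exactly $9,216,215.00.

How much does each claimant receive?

Ferraro: $4,054,412.44; Dube: $2,560,681.54; Halvorsen: $1,066,950.64; Nwosu: $640,170.38; Quinlan: $894,000.00

Total profit-interest units = 47.
Proportional shares (ignoring caps): Ferraro 3,725,703.9362; Dube 2,353,076.1702; Halvorsen 980,448.4043; Nwosu 588,269.0426; Quinlan 1,568,717.4468.
Held at cap: Quinlan ($894,000.00); remaining pool $8,322,215.00 reallocated over remaining profit-interest units 39.
Remaining shares: Ferraro 4,054,412.4359 → $4,054,412.44; Dube 2,560,681.5385 → $2,560,681.54; Halvorsen 1,066,950.6410 → $1,066,950.64; Nwosu 640,170.3846 → $640,170.38.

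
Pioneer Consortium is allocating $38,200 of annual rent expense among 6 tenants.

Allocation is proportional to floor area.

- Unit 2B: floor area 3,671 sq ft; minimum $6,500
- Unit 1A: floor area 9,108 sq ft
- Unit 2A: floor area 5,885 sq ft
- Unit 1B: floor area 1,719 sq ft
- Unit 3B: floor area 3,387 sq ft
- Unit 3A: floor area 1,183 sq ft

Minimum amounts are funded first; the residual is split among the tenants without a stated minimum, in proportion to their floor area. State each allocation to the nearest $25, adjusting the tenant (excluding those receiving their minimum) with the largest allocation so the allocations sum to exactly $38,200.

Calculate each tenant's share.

Fund the minimums — Unit 2B $6,500. Remaining pool $31,700.
Remaining pool split over remaining floor area 21,282: Unit 1A 13,566.56 → $13,575; Unit 2A 8,765.83 → $8,775; Unit 1B 2,560.49 → $2,550; Unit 3B 5,045.01 → $5,050; Unit 3A 1,762.10 → $1,750.

Unit 2B: $6,500 · Unit 1A: $13,575 · Unit 2A: $8,775 · Unit 1B: $2,550 · Unit 3B: $5,050 · Unit 3A: $1,750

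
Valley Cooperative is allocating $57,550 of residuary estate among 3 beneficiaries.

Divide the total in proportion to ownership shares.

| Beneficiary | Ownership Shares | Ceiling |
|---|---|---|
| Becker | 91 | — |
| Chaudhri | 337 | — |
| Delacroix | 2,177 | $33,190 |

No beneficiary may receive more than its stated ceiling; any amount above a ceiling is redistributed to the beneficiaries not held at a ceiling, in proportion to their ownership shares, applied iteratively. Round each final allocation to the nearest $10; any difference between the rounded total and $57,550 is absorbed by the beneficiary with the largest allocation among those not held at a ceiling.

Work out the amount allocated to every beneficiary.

Combined ownership shares = 2,605.
Unconstrained shares: Becker 2,010.38; Chaudhri 7,445.05; Delacroix 48,094.57.
Held at cap: Delacroix ($33,190); balance $24,360 reallocated over remaining ownership shares 428.
Shares after redistribution: Becker 5,179.35 → $5,180; Chaudhri 19,180.65 → $19,180.

Becker: $5,180; Chaudhri: $19,180; Delacroix: $33,190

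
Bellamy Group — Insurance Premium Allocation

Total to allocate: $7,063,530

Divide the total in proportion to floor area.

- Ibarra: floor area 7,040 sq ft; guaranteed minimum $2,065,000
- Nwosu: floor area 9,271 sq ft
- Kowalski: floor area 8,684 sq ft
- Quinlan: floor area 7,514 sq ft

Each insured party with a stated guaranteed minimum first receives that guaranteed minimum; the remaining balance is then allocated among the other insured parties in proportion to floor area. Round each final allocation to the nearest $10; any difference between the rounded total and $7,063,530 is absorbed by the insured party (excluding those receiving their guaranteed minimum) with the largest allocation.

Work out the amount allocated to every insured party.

Minimums first: Ibarra $2,065,000. Remaining pool $4,998,530.
Remaining pool split over remaining floor area 25,469: Nwosu 1,819,520.66 → $1,819,520; Kowalski 1,704,316.41 → $1,704,320; Quinlan 1,474,692.94 → $1,474,690.

Ibarra: $2,065,000; Nwosu: $1,819,520; Kowalski: $1,704,320; Quinlan: $1,474,690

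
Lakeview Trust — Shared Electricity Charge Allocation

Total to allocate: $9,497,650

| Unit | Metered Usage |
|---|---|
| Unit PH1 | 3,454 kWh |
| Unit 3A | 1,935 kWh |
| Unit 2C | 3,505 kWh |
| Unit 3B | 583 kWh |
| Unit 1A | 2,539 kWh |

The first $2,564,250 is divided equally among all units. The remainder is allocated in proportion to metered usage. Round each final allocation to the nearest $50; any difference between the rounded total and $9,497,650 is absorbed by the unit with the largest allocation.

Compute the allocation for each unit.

First tranche $2,564,250 split equally: $512,850 each.
Remainder $6,933,400 by metered usage (total 12,016): Unit PH1 1,993,006.29 → $1,993,000; Unit 3A 1,116,522.05 → $1,116,500; Unit 2C 2,022,434.00 → $2,022,450; Unit 3B 336,399.15 → $336,400; Unit 1A 1,465,038.50 → $1,465,050.
Totals: Unit PH1 $512,850 + $1,993,000 = $2,505,850; Unit 3A $512,850 + $1,116,500 = $1,629,350; Unit 2C $512,850 + $2,022,450 = $2,535,300; Unit 3B $512,850 + $336,400 = $849,250; Unit 1A $512,850 + $1,465,050 = $1,977,900.

Unit PH1: $2,505,850; Unit 3A: $1,629,350; Unit 2C: $2,535,300; Unit 3B: $849,250; Unit 1A: $1,977,900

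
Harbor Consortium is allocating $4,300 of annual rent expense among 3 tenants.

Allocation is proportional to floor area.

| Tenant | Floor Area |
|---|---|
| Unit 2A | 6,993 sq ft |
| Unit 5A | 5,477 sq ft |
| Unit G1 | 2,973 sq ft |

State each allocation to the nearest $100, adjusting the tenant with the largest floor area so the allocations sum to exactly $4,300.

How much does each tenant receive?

Unit 2A: $2,000 · Unit 5A: $1,500 · Unit G1: $800

Total floor area = 15,443.
Proportional shares: Unit 2A 6,993/15,443 × $4,300 = 1,947.15; Unit 5A 5,477/15,443 × $4,300 = 1,525.03; Unit G1 2,973/15,443 × $4,300 = 827.81.
Rounded to nearest $100: Unit 2A $1,900; Unit 5A $1,500; Unit G1 $800. Sum = $4,200.
Difference $4,300 − $4,200 = +$100 applied to largest floor area (Unit 2A): Unit 2A becomes $2,000.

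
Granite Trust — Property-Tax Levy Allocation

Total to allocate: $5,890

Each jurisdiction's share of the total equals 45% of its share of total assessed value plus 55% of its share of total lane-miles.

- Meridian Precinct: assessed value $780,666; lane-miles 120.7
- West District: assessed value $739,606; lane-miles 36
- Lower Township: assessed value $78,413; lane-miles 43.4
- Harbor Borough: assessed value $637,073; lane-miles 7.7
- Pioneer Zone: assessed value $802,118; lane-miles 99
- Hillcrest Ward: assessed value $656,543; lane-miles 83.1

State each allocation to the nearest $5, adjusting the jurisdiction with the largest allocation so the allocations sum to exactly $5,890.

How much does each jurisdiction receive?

Totals — assessed value 3,694,419, lane-miles 389.9.
Composite weights (45% assessed value + 55% lane-miles): Meridian Precinct 0.2654; West District 0.1409; Lower Township 0.0708; Harbor Borough 0.0885; Pioneer Zone 0.2374; Hillcrest Ward 0.1972.
Proportional shares: Meridian Precinct 1,562.92; West District 829.73; Lower Township 416.85; Harbor Borough 521.03; Pioneer Zone 1,398.01; Hillcrest Ward 1,161.47.
Rounded to nearest $5: Meridian Precinct $1,565; West District $830; Lower Township $415; Harbor Borough $520; Pioneer Zone $1,400; Hillcrest Ward $1,160. Sum = $5,890.
Rounded total matches; no reconciliation needed.

Meridian Precinct: $1,565 · West District: $830 · Lower Township: $415 · Harbor Borough: $520 · Pioneer Zone: $1,400 · Hillcrest Ward: $1,160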